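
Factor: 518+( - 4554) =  - 2^2*1009^1  =  - 4036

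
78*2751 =214578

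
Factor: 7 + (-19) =-2^2*3^1 = -12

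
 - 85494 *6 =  - 512964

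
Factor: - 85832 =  - 2^3*10729^1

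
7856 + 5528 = 13384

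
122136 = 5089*24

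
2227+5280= 7507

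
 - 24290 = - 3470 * 7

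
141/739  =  141/739 = 0.19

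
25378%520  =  418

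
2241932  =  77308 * 29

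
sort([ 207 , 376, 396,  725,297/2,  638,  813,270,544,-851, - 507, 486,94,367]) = [ - 851, - 507, 94,297/2,207, 270, 367,376, 396, 486,544,638,725,813] 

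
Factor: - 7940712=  - 2^3*  3^1*13^1*31^1 * 821^1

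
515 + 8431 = 8946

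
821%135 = 11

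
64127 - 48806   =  15321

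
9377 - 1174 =8203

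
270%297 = 270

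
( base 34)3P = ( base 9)151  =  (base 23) 5c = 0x7f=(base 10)127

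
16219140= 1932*8395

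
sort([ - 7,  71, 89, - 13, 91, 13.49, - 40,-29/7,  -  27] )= [  -  40, - 27, - 13, - 7,-29/7, 13.49, 71, 89, 91] 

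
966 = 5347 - 4381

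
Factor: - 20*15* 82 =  - 24600 = - 2^3*3^1*5^2*41^1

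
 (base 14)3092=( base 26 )C9E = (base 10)8360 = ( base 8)20250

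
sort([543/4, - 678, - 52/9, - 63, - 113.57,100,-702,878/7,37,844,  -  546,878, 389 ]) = [ - 702 , - 678, - 546, - 113.57,-63, - 52/9,37,  100,878/7,  543/4, 389, 844, 878 ] 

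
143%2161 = 143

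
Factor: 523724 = 2^2*311^1*421^1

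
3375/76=3375/76 = 44.41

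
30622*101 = 3092822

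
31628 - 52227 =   -  20599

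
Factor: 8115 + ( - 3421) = 2^1*  2347^1=4694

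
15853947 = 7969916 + 7884031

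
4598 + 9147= 13745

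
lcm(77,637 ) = 7007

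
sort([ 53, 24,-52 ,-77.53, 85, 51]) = [-77.53, - 52,24,51,53 , 85] 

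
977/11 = 977/11 = 88.82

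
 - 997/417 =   -  3 + 254/417 = - 2.39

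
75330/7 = 10761 + 3/7 =10761.43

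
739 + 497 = 1236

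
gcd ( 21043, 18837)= 1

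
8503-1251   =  7252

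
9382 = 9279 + 103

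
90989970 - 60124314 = 30865656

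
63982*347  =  22201754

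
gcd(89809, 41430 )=1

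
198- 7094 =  - 6896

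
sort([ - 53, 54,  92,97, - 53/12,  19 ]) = [ - 53, - 53/12, 19, 54,92, 97]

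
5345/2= 2672+1/2 = 2672.50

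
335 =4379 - 4044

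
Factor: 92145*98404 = 9067436580  =  2^2 *3^1*5^1*73^1*337^1*6143^1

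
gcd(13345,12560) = 785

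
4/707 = 4/707 = 0.01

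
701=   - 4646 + 5347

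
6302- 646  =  5656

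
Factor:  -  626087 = -7^1*11^1*47^1*173^1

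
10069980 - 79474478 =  - 69404498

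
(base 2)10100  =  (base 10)20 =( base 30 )k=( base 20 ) 10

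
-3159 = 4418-7577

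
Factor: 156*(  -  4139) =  - 645684=-  2^2*3^1*13^1*4139^1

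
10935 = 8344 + 2591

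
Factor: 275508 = 2^2*3^3*2551^1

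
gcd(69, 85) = 1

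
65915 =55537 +10378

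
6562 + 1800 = 8362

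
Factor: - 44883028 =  - 2^2*23^1* 41^1*73^1*163^1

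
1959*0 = 0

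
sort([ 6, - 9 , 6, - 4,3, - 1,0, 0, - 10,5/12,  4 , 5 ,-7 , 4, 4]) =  [ - 10, - 9,  -  7, - 4, - 1, 0,0, 5/12,  3, 4,4, 4, 5, 6 , 6] 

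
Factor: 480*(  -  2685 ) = -1288800 = - 2^5*3^2 * 5^2*179^1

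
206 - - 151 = 357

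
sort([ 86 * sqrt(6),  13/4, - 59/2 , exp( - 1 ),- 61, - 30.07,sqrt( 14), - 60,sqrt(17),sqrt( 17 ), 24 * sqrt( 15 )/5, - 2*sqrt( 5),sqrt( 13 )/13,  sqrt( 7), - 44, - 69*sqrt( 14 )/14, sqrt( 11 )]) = [ - 61, - 60, - 44  , - 30.07, - 59/2, -69*sqrt( 14)/14, - 2*sqrt( 5),sqrt( 13 ) /13, exp ( - 1),sqrt( 7), 13/4,  sqrt( 11),sqrt(14),  sqrt( 17),  sqrt( 17),24*sqrt( 15 )/5,86*sqrt( 6)]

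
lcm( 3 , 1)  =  3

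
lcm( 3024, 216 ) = 3024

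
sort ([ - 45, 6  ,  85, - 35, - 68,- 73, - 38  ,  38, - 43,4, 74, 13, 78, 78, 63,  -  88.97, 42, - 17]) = [ - 88.97, - 73, - 68, - 45, - 43, - 38, - 35, - 17,4,6,13 , 38,  42, 63, 74, 78, 78, 85 ] 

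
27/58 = 27/58 = 0.47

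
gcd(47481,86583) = 2793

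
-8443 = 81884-90327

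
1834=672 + 1162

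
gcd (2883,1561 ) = 1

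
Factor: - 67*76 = -2^2 * 19^1*67^1 = -5092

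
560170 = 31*18070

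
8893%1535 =1218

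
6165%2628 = 909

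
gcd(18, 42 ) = 6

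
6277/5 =1255 + 2/5=1255.40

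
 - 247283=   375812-623095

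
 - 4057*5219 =-21173483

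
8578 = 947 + 7631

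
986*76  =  74936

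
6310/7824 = 3155/3912 = 0.81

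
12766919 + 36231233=48998152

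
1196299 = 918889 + 277410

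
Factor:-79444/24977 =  - 2^2 * 19861^1*24977^ ( -1)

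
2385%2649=2385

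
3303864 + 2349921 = 5653785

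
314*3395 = 1066030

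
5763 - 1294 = 4469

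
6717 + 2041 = 8758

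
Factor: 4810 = 2^1*5^1*13^1*37^1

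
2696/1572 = 674/393 = 1.72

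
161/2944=7/128 = 0.05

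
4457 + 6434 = 10891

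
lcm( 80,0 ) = 0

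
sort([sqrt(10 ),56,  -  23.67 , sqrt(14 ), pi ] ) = [  -  23.67,pi,sqrt(10), sqrt ( 14 ),  56]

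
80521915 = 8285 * 9719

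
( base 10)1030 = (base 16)406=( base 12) 71a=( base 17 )39A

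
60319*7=422233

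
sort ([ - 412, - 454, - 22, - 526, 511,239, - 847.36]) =[  -  847.36, - 526,-454,-412 , - 22,  239,  511]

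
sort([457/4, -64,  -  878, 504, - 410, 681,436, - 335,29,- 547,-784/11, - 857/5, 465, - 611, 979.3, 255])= [ - 878, - 611, - 547, - 410 , - 335 , - 857/5, - 784/11, - 64,29,  457/4 , 255, 436 , 465,504,  681 , 979.3]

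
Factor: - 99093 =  - 3^1*17^1*29^1*67^1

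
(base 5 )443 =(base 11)102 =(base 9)146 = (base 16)7B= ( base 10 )123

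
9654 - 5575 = 4079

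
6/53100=1/8850 = 0.00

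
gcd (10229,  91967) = 1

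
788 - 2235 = -1447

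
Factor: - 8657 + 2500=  - 6157= - 47^1*131^1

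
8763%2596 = 975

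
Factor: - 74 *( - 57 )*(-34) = -2^2 * 3^1*17^1*19^1*37^1 = -143412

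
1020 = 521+499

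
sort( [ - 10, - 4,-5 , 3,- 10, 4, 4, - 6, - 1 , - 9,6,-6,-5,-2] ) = [ - 10,-10, - 9, - 6, - 6, - 5, - 5, - 4, - 2, - 1,3, 4,4,6]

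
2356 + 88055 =90411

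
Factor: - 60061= -17^1*3533^1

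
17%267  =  17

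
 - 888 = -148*6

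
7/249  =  7/249 = 0.03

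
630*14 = 8820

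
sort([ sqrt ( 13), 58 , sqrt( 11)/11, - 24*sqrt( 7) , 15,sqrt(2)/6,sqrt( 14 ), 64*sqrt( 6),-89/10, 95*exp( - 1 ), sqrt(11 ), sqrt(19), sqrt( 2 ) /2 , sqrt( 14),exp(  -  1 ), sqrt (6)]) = [  -  24*sqrt( 7), - 89/10, sqrt(2 ) /6, sqrt ( 11)/11 , exp (-1 ),  sqrt(2 )/2, sqrt( 6 ),sqrt( 11 ), sqrt(13), sqrt( 14 ), sqrt (14 ),sqrt( 19) , 15,95*exp(-1 ), 58, 64*  sqrt (6 )] 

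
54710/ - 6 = - 27355/3 = - 9118.33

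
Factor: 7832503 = 7^2*19^1*47^1 *179^1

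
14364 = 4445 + 9919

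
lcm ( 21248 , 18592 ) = 148736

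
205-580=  - 375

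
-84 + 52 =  - 32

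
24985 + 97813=122798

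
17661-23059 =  - 5398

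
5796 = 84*69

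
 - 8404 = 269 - 8673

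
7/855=7/855=0.01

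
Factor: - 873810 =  - 2^1*3^2*5^1* 7^1* 19^1*73^1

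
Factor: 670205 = 5^1*311^1*431^1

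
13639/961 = 13639/961 = 14.19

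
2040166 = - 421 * ( - 4846 )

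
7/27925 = 7/27925=0.00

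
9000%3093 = 2814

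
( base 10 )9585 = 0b10010101110001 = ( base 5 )301320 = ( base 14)36C9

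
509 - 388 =121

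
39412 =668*59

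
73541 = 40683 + 32858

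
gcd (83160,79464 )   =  1848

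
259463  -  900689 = -641226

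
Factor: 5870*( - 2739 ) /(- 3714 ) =5^1*11^1*83^1*587^1*619^( - 1 )  =  2679655/619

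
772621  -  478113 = 294508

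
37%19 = 18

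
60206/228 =30103/114=264.06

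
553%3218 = 553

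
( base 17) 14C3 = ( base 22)CL6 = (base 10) 6276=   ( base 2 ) 1100010000100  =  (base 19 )H76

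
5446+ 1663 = 7109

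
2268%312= 84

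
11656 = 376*31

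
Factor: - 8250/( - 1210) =3^1*5^2 *11^ (  -  1) = 75/11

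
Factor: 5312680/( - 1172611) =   -  2^3* 5^1*11^( - 3 )*881^(  -  1)*132817^1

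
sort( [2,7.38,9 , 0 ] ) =[0,2,7.38,9]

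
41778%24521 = 17257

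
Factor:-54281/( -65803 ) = 17^1*23^( - 1)*31^1*103^1*2861^ ( - 1 )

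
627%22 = 11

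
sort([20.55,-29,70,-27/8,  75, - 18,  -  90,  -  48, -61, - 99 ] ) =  [ - 99, - 90, - 61, - 48, - 29,-18, - 27/8 , 20.55, 70,  75] 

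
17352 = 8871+8481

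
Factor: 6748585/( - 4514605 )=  - 1349717/902921= - 17^( - 1 )*181^1 *7457^1*53113^( - 1)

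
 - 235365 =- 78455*3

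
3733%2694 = 1039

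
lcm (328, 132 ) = 10824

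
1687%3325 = 1687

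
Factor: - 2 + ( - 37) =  - 39 = -3^1 * 13^1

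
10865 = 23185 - 12320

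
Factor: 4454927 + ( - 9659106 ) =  - 5204179^1 = - 5204179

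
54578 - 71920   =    -  17342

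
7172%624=308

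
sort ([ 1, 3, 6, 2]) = [ 1,2 , 3,6] 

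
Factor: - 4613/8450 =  - 2^ ( - 1 )*5^( - 2 )*7^1 * 13^(-2 )*659^1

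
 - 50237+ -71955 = -122192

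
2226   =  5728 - 3502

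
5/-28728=  -  5/28728 =- 0.00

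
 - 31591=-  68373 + 36782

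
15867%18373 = 15867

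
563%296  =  267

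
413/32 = 12 + 29/32 = 12.91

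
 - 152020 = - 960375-- 808355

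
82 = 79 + 3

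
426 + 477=903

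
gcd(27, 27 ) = 27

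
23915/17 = 1406 + 13/17 =1406.76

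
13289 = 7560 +5729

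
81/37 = 2+ 7/37=2.19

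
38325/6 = 12775/2 = 6387.50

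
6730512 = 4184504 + 2546008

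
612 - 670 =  - 58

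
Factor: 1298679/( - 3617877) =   -  432893/1205959 =- 23^( - 1 )*52433^(  -  1 ) * 432893^1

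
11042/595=11042/595 = 18.56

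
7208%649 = 69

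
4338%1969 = 400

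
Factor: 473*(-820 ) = - 387860 = -2^2*5^1*11^1 * 41^1 * 43^1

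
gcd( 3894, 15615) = 3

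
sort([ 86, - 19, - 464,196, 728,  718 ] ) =[- 464, - 19,86,196, 718,728]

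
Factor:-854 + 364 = -2^1 * 5^1 * 7^2 = - 490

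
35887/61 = 588 + 19/61 = 588.31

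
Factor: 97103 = 97103^1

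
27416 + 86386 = 113802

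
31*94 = 2914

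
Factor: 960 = 2^6*3^1*5^1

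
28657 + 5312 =33969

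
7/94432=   7/94432 = 0.00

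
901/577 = 901/577 = 1.56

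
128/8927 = 128/8927 = 0.01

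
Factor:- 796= - 2^2*199^1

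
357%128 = 101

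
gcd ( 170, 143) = 1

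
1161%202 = 151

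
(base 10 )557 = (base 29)J6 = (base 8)1055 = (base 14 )2bb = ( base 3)202122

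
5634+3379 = 9013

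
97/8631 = 97/8631  =  0.01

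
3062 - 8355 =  -5293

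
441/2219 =63/317= 0.20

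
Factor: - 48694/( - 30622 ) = 61^(  -  1)*97^1=97/61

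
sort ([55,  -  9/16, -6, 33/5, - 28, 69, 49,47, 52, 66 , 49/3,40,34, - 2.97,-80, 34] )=[ -80 ,  -  28, - 6,  -  2.97, - 9/16,  33/5,49/3, 34, 34,40, 47,49, 52, 55, 66, 69] 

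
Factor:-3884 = -2^2* 971^1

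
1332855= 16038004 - 14705149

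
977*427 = 417179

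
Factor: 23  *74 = 1702  =  2^1*23^1*37^1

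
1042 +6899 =7941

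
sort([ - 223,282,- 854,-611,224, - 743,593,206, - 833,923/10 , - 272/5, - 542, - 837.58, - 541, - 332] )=[ - 854, - 837.58, - 833,  -  743, - 611, - 542, - 541,  -  332, - 223 , - 272/5 , 923/10, 206, 224,  282,593] 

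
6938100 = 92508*75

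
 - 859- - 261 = - 598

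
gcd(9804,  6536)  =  3268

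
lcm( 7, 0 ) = 0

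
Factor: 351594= 2^1*3^3 * 17^1*383^1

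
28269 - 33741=  -  5472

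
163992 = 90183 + 73809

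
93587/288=324+275/288 = 324.95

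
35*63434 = 2220190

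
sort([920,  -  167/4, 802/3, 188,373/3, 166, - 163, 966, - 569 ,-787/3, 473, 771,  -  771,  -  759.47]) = [ - 771, - 759.47, - 569,  -  787/3, - 163, - 167/4,373/3, 166,188, 802/3, 473, 771,920, 966] 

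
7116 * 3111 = 22137876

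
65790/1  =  65790 = 65790.00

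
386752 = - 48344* ( - 8) 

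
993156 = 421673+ 571483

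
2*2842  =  5684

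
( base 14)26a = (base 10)486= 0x1E6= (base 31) FL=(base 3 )200000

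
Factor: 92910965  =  5^1*7^1*97^1*27367^1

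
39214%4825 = 614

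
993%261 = 210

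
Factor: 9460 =2^2*5^1* 11^1*43^1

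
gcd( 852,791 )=1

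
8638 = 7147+1491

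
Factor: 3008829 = 3^1*31^1*32353^1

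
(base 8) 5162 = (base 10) 2674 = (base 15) bd4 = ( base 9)3601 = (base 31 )2O8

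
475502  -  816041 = -340539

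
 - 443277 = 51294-494571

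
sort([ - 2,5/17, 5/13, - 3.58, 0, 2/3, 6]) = [ - 3.58,-2, 0,  5/17, 5/13, 2/3,6 ] 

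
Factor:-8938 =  -2^1*41^1*109^1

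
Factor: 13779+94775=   2^1 *54277^1 = 108554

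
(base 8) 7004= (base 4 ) 320010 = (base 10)3588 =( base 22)792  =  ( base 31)3MN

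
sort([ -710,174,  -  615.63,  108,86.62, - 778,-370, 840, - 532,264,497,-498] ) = [ - 778 , - 710, - 615.63,  -  532, - 498 , - 370,86.62, 108,  174, 264,497,  840 ] 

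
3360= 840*4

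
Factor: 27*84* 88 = 2^5*3^4*7^1*11^1 = 199584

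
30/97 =30/97 = 0.31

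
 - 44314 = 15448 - 59762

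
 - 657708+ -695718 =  - 1353426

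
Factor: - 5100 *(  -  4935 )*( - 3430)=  - 2^3*3^2*5^4*7^4*17^1*47^1 = - 86327955000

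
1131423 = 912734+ 218689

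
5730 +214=5944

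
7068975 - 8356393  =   - 1287418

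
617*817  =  504089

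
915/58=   915/58 = 15.78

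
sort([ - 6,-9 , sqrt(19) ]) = [ - 9,-6, sqrt( 19)]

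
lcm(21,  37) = 777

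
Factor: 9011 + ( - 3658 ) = 53^1*101^1 = 5353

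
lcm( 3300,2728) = 204600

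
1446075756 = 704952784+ 741122972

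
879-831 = 48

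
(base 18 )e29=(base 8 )10745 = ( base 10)4581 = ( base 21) a83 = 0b1000111100101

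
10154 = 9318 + 836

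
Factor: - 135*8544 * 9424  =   - 10870018560 = - 2^9*3^4*5^1*19^1* 31^1*89^1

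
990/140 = 99/14 = 7.07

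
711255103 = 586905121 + 124349982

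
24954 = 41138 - 16184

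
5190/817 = 5190/817 = 6.35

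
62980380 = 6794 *9270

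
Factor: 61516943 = 61516943^1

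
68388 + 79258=147646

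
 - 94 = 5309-5403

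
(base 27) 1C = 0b100111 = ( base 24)1f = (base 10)39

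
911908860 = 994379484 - 82470624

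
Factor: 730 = 2^1*5^1*73^1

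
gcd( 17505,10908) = 9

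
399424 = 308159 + 91265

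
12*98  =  1176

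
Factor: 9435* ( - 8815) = -83169525  =  - 3^1*5^2 * 17^1 *37^1 * 41^1* 43^1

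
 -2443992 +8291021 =5847029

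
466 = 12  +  454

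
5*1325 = 6625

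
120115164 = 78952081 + 41163083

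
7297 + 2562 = 9859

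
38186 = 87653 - 49467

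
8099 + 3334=11433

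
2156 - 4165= - 2009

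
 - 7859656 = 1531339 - 9390995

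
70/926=35/463 = 0.08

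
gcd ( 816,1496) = 136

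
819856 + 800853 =1620709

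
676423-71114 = 605309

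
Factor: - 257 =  - 257^1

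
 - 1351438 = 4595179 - 5946617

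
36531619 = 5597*6527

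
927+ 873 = 1800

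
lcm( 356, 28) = 2492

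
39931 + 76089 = 116020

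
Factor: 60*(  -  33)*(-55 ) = 2^2 * 3^2*5^2*11^2 = 108900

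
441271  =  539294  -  98023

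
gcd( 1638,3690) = 18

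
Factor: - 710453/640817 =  - 773^( - 1)*857^1 = - 857/773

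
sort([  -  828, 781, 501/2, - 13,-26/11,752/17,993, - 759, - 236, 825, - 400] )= [ - 828,-759, - 400,-236 , -13,-26/11 , 752/17, 501/2,781,  825,993]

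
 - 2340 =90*( - 26 )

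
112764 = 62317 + 50447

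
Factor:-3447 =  - 3^2*383^1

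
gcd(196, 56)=28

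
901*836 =753236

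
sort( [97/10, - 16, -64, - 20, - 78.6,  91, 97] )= [ - 78.6, - 64, - 20, - 16,97/10,91, 97]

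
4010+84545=88555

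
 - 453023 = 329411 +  -782434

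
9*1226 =11034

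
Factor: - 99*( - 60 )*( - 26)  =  - 154440  =  -  2^3*3^3*5^1*11^1*13^1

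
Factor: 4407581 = 4407581^1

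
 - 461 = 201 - 662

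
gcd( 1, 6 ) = 1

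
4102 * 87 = 356874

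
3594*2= 7188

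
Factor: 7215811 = 7215811^1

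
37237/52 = 716 + 5/52=716.10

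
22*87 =1914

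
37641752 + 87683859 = 125325611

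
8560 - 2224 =6336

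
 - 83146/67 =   -  1241+1/67 = - 1240.99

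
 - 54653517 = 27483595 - 82137112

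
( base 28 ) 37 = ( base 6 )231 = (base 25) 3g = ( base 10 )91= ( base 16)5B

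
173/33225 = 173/33225 =0.01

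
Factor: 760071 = 3^1 *13^1 * 19489^1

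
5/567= 5/567  =  0.01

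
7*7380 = 51660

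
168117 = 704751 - 536634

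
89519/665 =89519/665 = 134.62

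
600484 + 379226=979710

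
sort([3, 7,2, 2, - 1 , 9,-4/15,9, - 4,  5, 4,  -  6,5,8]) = [  -  6,- 4,-1, - 4/15,2,2,3,4 , 5, 5 , 7, 8,  9 , 9]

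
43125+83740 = 126865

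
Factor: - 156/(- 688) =39/172=2^( - 2 ) * 3^1 * 13^1*43^(  -  1 )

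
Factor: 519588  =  2^2*3^3*17^1*283^1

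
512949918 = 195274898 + 317675020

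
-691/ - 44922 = 691/44922 = 0.02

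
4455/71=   62 + 53/71 = 62.75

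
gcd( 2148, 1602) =6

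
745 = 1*745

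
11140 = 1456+9684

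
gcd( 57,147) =3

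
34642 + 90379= 125021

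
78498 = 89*882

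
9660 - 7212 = 2448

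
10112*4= 40448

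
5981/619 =9 + 410/619 = 9.66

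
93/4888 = 93/4888 = 0.02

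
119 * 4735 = 563465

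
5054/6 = 842 + 1/3 = 842.33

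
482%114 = 26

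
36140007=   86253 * 419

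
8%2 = 0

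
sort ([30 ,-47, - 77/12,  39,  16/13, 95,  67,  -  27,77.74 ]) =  [ - 47 , - 27, -77/12,  16/13, 30, 39, 67 , 77.74, 95 ]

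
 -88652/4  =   - 22163 = - 22163.00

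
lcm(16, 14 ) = 112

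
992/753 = 1 + 239/753 = 1.32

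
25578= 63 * 406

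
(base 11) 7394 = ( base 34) 8fp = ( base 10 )9783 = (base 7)40344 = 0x2637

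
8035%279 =223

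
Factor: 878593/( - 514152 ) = - 2^ ( - 3)*3^(  -  2)*37^(-1)*193^( - 1)*878593^1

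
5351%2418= 515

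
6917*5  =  34585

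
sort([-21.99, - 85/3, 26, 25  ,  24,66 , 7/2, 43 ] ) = [- 85/3, - 21.99, 7/2,24,  25,  26 , 43,66]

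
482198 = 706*683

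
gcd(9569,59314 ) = 1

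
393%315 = 78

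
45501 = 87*523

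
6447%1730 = 1257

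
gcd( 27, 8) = 1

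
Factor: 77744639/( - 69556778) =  -2^(-1) *7^1*421^( - 1)*82609^( - 1)*11106377^1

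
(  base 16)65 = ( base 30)3b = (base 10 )101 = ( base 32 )35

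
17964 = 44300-26336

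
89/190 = 89/190 = 0.47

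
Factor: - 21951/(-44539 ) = 3^4*11^( - 1)*271^1*4049^(- 1)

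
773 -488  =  285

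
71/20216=71/20216 = 0.00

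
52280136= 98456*531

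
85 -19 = 66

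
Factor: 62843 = 11^1*29^1*197^1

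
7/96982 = 7/96982 = 0.00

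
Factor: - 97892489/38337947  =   - 47^( - 1)*73^1*127^1*199^(-1)*4099^( - 1)*10559^1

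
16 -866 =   -  850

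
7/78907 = 7/78907 = 0.00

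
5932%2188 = 1556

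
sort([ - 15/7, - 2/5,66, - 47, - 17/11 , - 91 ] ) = [ - 91, - 47,-15/7, - 17/11, - 2/5,66]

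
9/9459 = 1/1051=0.00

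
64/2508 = 16/627= 0.03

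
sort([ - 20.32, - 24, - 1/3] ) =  [-24, - 20.32, - 1/3]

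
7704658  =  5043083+2661575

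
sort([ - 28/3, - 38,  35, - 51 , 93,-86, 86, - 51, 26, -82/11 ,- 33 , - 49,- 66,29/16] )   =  [ - 86, - 66, -51 ,-51,  -  49,-38,- 33, - 28/3, - 82/11, 29/16,26, 35, 86, 93] 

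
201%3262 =201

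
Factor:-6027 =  - 3^1*7^2 * 41^1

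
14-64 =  - 50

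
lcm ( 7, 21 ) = 21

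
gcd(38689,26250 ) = 7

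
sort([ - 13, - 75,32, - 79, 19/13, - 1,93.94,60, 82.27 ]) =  [ - 79, - 75, - 13,  -  1, 19/13, 32,60,82.27 , 93.94]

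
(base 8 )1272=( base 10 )698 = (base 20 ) 1ei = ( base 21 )1C5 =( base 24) 152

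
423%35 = 3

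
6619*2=13238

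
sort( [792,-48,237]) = [-48,237, 792 ] 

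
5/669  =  5/669 = 0.01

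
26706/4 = 13353/2 = 6676.50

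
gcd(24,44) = 4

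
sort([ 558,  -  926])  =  [-926,558] 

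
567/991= 567/991 = 0.57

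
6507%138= 21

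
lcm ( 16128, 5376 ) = 16128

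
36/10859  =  36/10859 = 0.00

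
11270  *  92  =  1036840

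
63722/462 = 137+214/231 = 137.93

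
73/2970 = 73/2970 = 0.02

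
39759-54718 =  - 14959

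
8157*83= 677031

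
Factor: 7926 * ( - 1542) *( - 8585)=104924942820 = 2^2*3^2*5^1*17^1*101^1*257^1*1321^1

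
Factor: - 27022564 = - 2^2 * 6755641^1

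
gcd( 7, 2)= 1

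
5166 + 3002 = 8168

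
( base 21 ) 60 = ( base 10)126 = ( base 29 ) 4A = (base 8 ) 176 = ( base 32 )3U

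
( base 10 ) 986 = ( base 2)1111011010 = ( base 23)1jk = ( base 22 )20I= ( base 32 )uq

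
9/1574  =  9/1574 = 0.01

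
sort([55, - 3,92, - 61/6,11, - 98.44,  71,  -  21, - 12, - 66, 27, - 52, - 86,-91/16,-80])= [ - 98.44,  -  86, - 80 , -66, - 52, - 21 , - 12, - 61/6, - 91/16,-3, 11 , 27,55, 71,92]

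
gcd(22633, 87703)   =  1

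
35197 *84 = 2956548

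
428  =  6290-5862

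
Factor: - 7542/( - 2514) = 3^1 = 3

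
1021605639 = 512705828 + 508899811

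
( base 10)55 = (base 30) 1P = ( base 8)67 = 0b110111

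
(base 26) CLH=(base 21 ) JE2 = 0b10000111100011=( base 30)9j5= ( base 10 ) 8675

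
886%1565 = 886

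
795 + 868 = 1663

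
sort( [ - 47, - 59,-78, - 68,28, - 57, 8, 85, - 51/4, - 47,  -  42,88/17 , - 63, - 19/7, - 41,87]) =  [ - 78,- 68, - 63, - 59, - 57, - 47, - 47, - 42,  -  41, - 51/4, - 19/7, 88/17,8,  28,85,87]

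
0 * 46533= 0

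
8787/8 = 8787/8= 1098.38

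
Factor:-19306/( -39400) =49/100 = 2^( - 2 )*5^( - 2)*7^2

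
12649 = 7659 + 4990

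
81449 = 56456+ 24993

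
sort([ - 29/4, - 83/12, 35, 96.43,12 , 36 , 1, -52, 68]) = [ - 52 , - 29/4  , - 83/12, 1, 12,35, 36, 68, 96.43 ] 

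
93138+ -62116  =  31022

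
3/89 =3/89 = 0.03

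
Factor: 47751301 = 13^1 * 661^1*5557^1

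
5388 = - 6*(-898) 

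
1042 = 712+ 330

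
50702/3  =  16900+2/3 = 16900.67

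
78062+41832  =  119894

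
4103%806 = 73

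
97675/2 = 97675/2 = 48837.50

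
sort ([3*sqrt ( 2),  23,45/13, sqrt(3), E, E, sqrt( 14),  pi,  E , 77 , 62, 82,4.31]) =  [sqrt(3 ), E, E , E, pi,45/13 , sqrt(14 ) , 3*sqrt(2 ), 4.31,23,62 , 77, 82]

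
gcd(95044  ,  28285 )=1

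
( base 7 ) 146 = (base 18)4b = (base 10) 83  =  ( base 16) 53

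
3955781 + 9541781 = 13497562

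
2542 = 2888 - 346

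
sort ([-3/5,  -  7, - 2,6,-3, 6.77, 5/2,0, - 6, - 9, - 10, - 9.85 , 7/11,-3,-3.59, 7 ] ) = [-10, - 9.85,-9, - 7,-6, - 3.59,  -  3,-3,-2  ,  -  3/5, 0 , 7/11, 5/2, 6,6.77, 7] 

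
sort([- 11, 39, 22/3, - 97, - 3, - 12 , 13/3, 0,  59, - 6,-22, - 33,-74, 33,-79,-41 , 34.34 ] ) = [- 97,  -  79, - 74, - 41,- 33, - 22, - 12, - 11, - 6  , - 3 , 0,  13/3, 22/3, 33, 34.34, 39, 59] 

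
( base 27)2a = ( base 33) 1V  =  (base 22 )2K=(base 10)64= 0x40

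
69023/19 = 3632 + 15/19  =  3632.79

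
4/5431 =4/5431 = 0.00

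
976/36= 27+ 1/9 = 27.11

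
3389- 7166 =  - 3777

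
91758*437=40098246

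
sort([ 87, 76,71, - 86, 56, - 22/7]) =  [- 86, - 22/7, 56,71, 76,  87 ]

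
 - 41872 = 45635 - 87507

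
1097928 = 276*3978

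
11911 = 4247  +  7664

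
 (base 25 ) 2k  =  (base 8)106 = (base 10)70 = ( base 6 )154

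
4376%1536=1304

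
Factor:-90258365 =-5^1 * 181^1 * 99733^1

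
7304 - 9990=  - 2686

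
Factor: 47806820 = 2^2*5^1*41^1*173^1*337^1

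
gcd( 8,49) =1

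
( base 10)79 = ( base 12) 67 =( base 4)1033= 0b1001111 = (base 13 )61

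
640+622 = 1262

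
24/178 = 12/89  =  0.13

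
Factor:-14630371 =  - 7^2  *  298579^1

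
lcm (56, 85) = 4760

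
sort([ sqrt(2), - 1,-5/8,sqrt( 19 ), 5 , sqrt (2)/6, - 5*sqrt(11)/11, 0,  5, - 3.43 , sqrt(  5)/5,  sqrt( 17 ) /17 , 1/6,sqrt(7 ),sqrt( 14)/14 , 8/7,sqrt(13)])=[  -  3.43, - 5*sqrt ( 11 ) /11, - 1 ,  -  5/8 , 0, 1/6,sqrt ( 2)/6, sqrt( 17)/17, sqrt( 14)/14,sqrt (5 ) /5 , 8/7, sqrt (2 ), sqrt(7 ),sqrt( 13 ), sqrt( 19 ),5,5 ] 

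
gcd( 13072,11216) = 16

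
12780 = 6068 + 6712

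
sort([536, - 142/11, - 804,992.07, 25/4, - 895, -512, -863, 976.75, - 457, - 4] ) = [ - 895, - 863, - 804, - 512, - 457, - 142/11, - 4,25/4, 536,976.75,992.07 ]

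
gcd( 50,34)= 2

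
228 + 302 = 530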